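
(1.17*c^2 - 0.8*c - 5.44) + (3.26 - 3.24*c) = 1.17*c^2 - 4.04*c - 2.18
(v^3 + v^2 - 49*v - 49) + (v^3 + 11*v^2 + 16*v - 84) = 2*v^3 + 12*v^2 - 33*v - 133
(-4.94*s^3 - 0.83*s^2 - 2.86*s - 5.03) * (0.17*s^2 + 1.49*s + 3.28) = -0.8398*s^5 - 7.5017*s^4 - 17.9261*s^3 - 7.8389*s^2 - 16.8755*s - 16.4984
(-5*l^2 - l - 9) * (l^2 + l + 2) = -5*l^4 - 6*l^3 - 20*l^2 - 11*l - 18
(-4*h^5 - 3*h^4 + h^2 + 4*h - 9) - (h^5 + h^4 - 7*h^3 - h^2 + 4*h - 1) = -5*h^5 - 4*h^4 + 7*h^3 + 2*h^2 - 8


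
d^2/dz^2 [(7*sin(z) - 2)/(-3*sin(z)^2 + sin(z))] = (63*sin(z)^2 - 51*sin(z) - 108 + 106/sin(z) - 36/sin(z)^2 + 4/sin(z)^3)/(3*sin(z) - 1)^3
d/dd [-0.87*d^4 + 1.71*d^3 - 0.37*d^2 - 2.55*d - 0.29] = -3.48*d^3 + 5.13*d^2 - 0.74*d - 2.55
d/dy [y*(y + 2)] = 2*y + 2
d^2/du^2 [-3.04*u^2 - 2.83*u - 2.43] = -6.08000000000000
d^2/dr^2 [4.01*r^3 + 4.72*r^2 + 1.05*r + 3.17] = 24.06*r + 9.44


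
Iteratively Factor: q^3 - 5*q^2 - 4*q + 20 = (q + 2)*(q^2 - 7*q + 10) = (q - 2)*(q + 2)*(q - 5)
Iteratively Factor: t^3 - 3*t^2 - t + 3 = (t - 3)*(t^2 - 1) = (t - 3)*(t + 1)*(t - 1)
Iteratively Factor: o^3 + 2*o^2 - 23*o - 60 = (o + 3)*(o^2 - o - 20) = (o - 5)*(o + 3)*(o + 4)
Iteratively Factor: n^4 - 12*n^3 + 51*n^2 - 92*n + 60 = (n - 2)*(n^3 - 10*n^2 + 31*n - 30) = (n - 3)*(n - 2)*(n^2 - 7*n + 10) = (n - 3)*(n - 2)^2*(n - 5)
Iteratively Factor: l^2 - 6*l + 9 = (l - 3)*(l - 3)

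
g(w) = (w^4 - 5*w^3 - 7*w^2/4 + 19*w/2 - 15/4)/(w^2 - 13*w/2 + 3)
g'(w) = (13/2 - 2*w)*(w^4 - 5*w^3 - 7*w^2/4 + 19*w/2 - 15/4)/(w^2 - 13*w/2 + 3)^2 + (4*w^3 - 15*w^2 - 7*w/2 + 19/2)/(w^2 - 13*w/2 + 3)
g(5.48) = -28.86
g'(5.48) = -126.22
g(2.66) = 4.84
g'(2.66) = 3.46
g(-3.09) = 5.79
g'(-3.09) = -5.13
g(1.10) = 0.21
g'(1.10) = 2.14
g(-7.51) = 47.36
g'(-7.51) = -13.73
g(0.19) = -1.13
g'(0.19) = 0.77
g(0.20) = -1.13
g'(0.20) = 0.79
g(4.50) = 7.00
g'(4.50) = -6.17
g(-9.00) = 70.00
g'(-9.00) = -16.67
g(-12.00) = 128.92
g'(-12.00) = -22.62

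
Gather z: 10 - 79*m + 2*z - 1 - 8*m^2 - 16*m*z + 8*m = -8*m^2 - 71*m + z*(2 - 16*m) + 9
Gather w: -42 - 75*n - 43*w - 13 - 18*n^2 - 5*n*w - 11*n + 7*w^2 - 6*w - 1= -18*n^2 - 86*n + 7*w^2 + w*(-5*n - 49) - 56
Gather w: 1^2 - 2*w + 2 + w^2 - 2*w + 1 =w^2 - 4*w + 4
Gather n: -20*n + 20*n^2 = 20*n^2 - 20*n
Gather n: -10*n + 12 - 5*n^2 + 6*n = -5*n^2 - 4*n + 12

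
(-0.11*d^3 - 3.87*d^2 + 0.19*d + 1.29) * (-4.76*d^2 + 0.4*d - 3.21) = 0.5236*d^5 + 18.3772*d^4 - 2.0993*d^3 + 6.3583*d^2 - 0.0939*d - 4.1409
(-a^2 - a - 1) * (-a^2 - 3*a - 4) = a^4 + 4*a^3 + 8*a^2 + 7*a + 4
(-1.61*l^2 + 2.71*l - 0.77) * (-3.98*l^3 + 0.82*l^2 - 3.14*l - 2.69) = 6.4078*l^5 - 12.106*l^4 + 10.3422*l^3 - 4.8099*l^2 - 4.8721*l + 2.0713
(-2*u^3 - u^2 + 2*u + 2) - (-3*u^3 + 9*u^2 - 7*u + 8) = u^3 - 10*u^2 + 9*u - 6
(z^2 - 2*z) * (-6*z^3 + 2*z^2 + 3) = -6*z^5 + 14*z^4 - 4*z^3 + 3*z^2 - 6*z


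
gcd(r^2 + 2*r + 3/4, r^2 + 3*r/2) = r + 3/2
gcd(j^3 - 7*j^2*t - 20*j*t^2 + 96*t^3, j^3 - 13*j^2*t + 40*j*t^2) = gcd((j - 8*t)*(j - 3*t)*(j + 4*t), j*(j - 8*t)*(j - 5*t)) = -j + 8*t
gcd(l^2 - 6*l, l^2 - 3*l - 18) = l - 6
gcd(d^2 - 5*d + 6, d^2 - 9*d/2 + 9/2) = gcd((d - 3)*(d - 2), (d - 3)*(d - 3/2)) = d - 3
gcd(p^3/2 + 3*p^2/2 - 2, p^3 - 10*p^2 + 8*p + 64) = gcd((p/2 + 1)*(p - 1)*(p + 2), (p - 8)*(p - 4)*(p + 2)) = p + 2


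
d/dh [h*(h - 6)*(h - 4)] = 3*h^2 - 20*h + 24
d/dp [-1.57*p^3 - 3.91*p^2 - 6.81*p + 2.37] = -4.71*p^2 - 7.82*p - 6.81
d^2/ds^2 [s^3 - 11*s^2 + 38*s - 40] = 6*s - 22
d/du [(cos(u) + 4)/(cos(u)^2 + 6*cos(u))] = (sin(u) + 24*sin(u)/cos(u)^2 + 8*tan(u))/(cos(u) + 6)^2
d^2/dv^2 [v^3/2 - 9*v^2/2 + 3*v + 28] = 3*v - 9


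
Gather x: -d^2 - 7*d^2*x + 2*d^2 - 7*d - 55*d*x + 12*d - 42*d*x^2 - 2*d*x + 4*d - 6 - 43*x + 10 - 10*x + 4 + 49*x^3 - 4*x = d^2 - 42*d*x^2 + 9*d + 49*x^3 + x*(-7*d^2 - 57*d - 57) + 8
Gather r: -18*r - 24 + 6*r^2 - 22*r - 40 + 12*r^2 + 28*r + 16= 18*r^2 - 12*r - 48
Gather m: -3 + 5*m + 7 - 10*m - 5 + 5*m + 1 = 0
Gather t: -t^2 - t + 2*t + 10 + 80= -t^2 + t + 90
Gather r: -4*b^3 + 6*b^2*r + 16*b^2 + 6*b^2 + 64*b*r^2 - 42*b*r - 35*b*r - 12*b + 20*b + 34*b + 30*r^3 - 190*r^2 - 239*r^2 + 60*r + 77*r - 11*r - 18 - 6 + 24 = -4*b^3 + 22*b^2 + 42*b + 30*r^3 + r^2*(64*b - 429) + r*(6*b^2 - 77*b + 126)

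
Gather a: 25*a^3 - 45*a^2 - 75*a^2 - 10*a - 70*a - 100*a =25*a^3 - 120*a^2 - 180*a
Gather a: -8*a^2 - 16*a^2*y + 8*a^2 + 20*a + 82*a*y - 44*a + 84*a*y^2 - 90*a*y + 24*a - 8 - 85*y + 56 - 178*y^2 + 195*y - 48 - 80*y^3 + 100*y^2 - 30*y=-16*a^2*y + a*(84*y^2 - 8*y) - 80*y^3 - 78*y^2 + 80*y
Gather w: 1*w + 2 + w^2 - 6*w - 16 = w^2 - 5*w - 14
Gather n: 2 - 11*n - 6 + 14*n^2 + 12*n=14*n^2 + n - 4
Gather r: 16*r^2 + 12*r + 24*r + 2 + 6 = 16*r^2 + 36*r + 8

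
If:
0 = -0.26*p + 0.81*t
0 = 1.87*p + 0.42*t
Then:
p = 0.00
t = 0.00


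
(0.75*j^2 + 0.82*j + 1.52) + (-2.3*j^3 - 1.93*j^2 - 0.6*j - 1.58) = -2.3*j^3 - 1.18*j^2 + 0.22*j - 0.0600000000000001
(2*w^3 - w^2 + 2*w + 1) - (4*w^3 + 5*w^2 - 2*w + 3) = -2*w^3 - 6*w^2 + 4*w - 2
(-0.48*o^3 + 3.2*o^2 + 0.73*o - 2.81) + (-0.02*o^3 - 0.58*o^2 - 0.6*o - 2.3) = -0.5*o^3 + 2.62*o^2 + 0.13*o - 5.11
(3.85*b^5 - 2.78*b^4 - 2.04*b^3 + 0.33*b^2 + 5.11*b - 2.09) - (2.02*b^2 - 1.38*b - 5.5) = 3.85*b^5 - 2.78*b^4 - 2.04*b^3 - 1.69*b^2 + 6.49*b + 3.41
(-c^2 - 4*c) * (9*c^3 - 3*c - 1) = -9*c^5 - 36*c^4 + 3*c^3 + 13*c^2 + 4*c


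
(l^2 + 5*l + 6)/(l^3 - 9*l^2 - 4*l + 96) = (l + 2)/(l^2 - 12*l + 32)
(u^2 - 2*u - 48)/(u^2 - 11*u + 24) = (u + 6)/(u - 3)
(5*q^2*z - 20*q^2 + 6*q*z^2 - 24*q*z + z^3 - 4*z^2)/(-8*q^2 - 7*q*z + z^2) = (5*q*z - 20*q + z^2 - 4*z)/(-8*q + z)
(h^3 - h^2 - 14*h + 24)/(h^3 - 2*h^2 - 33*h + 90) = (h^2 + 2*h - 8)/(h^2 + h - 30)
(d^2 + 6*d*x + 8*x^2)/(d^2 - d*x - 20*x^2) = (-d - 2*x)/(-d + 5*x)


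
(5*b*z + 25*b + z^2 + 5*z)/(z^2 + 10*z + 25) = (5*b + z)/(z + 5)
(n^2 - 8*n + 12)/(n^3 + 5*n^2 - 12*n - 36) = (n^2 - 8*n + 12)/(n^3 + 5*n^2 - 12*n - 36)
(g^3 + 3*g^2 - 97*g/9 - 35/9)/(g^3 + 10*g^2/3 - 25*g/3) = (9*g^2 - 18*g - 7)/(3*g*(3*g - 5))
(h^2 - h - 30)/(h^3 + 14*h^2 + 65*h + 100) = (h - 6)/(h^2 + 9*h + 20)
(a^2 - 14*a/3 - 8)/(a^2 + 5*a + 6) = (a^2 - 14*a/3 - 8)/(a^2 + 5*a + 6)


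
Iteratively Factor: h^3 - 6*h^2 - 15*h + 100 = (h - 5)*(h^2 - h - 20) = (h - 5)*(h + 4)*(h - 5)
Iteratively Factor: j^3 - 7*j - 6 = (j - 3)*(j^2 + 3*j + 2) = (j - 3)*(j + 2)*(j + 1)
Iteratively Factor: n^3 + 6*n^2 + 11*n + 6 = (n + 3)*(n^2 + 3*n + 2) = (n + 2)*(n + 3)*(n + 1)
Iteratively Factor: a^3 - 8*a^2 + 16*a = (a - 4)*(a^2 - 4*a) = a*(a - 4)*(a - 4)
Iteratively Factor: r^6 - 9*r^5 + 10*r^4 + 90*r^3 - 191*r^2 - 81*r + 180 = (r + 1)*(r^5 - 10*r^4 + 20*r^3 + 70*r^2 - 261*r + 180) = (r + 1)*(r + 3)*(r^4 - 13*r^3 + 59*r^2 - 107*r + 60) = (r - 5)*(r + 1)*(r + 3)*(r^3 - 8*r^2 + 19*r - 12) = (r - 5)*(r - 3)*(r + 1)*(r + 3)*(r^2 - 5*r + 4) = (r - 5)*(r - 4)*(r - 3)*(r + 1)*(r + 3)*(r - 1)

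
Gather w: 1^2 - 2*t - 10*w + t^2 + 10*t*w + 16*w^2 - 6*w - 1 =t^2 - 2*t + 16*w^2 + w*(10*t - 16)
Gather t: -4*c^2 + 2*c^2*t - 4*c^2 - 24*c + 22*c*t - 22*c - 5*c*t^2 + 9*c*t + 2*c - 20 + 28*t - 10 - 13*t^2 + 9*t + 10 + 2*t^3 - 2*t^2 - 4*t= -8*c^2 - 44*c + 2*t^3 + t^2*(-5*c - 15) + t*(2*c^2 + 31*c + 33) - 20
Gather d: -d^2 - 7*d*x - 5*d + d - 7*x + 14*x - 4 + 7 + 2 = -d^2 + d*(-7*x - 4) + 7*x + 5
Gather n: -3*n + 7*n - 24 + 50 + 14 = 4*n + 40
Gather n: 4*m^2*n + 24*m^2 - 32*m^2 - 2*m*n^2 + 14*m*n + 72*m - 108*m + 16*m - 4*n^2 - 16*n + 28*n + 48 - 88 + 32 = -8*m^2 - 20*m + n^2*(-2*m - 4) + n*(4*m^2 + 14*m + 12) - 8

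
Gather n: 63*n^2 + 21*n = 63*n^2 + 21*n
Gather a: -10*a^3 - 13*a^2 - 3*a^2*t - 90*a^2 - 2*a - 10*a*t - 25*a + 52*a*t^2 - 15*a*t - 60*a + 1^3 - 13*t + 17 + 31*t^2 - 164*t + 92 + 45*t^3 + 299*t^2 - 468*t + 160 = -10*a^3 + a^2*(-3*t - 103) + a*(52*t^2 - 25*t - 87) + 45*t^3 + 330*t^2 - 645*t + 270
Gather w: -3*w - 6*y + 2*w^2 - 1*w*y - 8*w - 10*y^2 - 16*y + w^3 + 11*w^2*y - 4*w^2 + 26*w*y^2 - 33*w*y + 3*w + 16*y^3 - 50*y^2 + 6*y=w^3 + w^2*(11*y - 2) + w*(26*y^2 - 34*y - 8) + 16*y^3 - 60*y^2 - 16*y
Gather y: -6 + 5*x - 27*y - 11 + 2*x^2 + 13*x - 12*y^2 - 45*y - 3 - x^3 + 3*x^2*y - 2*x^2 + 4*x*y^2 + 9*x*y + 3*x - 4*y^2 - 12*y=-x^3 + 21*x + y^2*(4*x - 16) + y*(3*x^2 + 9*x - 84) - 20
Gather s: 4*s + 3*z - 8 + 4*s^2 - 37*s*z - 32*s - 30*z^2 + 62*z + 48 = 4*s^2 + s*(-37*z - 28) - 30*z^2 + 65*z + 40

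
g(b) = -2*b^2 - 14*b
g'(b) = -4*b - 14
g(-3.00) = 24.00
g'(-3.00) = -2.00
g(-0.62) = 7.91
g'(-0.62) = -11.52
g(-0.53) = 6.86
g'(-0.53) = -11.88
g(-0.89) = 10.88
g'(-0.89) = -10.44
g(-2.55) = 22.70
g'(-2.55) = -3.80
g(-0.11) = 1.52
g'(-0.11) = -13.56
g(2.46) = -46.54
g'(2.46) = -23.84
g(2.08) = -37.77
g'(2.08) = -22.32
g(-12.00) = -120.00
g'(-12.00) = 34.00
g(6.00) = -156.00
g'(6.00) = -38.00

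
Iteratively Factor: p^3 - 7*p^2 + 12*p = (p)*(p^2 - 7*p + 12) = p*(p - 3)*(p - 4)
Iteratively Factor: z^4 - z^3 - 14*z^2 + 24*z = (z - 2)*(z^3 + z^2 - 12*z) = (z - 2)*(z + 4)*(z^2 - 3*z) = z*(z - 2)*(z + 4)*(z - 3)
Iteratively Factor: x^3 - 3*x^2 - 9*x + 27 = (x - 3)*(x^2 - 9) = (x - 3)^2*(x + 3)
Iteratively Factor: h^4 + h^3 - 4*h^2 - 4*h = (h - 2)*(h^3 + 3*h^2 + 2*h) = (h - 2)*(h + 2)*(h^2 + h) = (h - 2)*(h + 1)*(h + 2)*(h)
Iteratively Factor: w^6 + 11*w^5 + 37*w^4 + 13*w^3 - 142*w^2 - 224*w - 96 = (w + 1)*(w^5 + 10*w^4 + 27*w^3 - 14*w^2 - 128*w - 96) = (w + 1)*(w + 3)*(w^4 + 7*w^3 + 6*w^2 - 32*w - 32) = (w - 2)*(w + 1)*(w + 3)*(w^3 + 9*w^2 + 24*w + 16) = (w - 2)*(w + 1)*(w + 3)*(w + 4)*(w^2 + 5*w + 4) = (w - 2)*(w + 1)*(w + 3)*(w + 4)^2*(w + 1)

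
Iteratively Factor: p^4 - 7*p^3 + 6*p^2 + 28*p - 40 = (p + 2)*(p^3 - 9*p^2 + 24*p - 20) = (p - 2)*(p + 2)*(p^2 - 7*p + 10) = (p - 5)*(p - 2)*(p + 2)*(p - 2)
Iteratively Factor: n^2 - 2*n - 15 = (n - 5)*(n + 3)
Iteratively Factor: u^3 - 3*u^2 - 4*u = (u)*(u^2 - 3*u - 4) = u*(u + 1)*(u - 4)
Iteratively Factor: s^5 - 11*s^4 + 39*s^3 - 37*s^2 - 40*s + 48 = (s - 1)*(s^4 - 10*s^3 + 29*s^2 - 8*s - 48) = (s - 3)*(s - 1)*(s^3 - 7*s^2 + 8*s + 16) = (s - 3)*(s - 1)*(s + 1)*(s^2 - 8*s + 16) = (s - 4)*(s - 3)*(s - 1)*(s + 1)*(s - 4)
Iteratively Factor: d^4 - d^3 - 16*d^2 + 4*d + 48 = (d + 2)*(d^3 - 3*d^2 - 10*d + 24) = (d - 2)*(d + 2)*(d^2 - d - 12) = (d - 4)*(d - 2)*(d + 2)*(d + 3)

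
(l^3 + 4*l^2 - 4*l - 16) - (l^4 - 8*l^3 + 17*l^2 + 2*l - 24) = -l^4 + 9*l^3 - 13*l^2 - 6*l + 8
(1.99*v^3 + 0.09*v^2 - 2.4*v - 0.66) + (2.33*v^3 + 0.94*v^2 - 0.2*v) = 4.32*v^3 + 1.03*v^2 - 2.6*v - 0.66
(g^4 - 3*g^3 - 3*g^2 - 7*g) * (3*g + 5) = 3*g^5 - 4*g^4 - 24*g^3 - 36*g^2 - 35*g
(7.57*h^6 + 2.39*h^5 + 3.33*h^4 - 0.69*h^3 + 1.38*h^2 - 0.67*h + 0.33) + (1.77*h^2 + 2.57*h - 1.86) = 7.57*h^6 + 2.39*h^5 + 3.33*h^4 - 0.69*h^3 + 3.15*h^2 + 1.9*h - 1.53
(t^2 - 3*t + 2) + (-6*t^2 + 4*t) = -5*t^2 + t + 2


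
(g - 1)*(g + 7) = g^2 + 6*g - 7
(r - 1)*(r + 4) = r^2 + 3*r - 4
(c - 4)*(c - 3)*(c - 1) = c^3 - 8*c^2 + 19*c - 12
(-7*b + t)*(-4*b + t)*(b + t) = 28*b^3 + 17*b^2*t - 10*b*t^2 + t^3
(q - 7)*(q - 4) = q^2 - 11*q + 28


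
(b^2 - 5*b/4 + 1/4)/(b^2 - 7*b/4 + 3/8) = 2*(b - 1)/(2*b - 3)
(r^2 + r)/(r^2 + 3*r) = (r + 1)/(r + 3)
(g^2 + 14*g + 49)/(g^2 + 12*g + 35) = (g + 7)/(g + 5)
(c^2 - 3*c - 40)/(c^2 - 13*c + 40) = (c + 5)/(c - 5)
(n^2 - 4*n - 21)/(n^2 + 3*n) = (n - 7)/n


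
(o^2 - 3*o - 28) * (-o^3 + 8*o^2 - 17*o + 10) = -o^5 + 11*o^4 - 13*o^3 - 163*o^2 + 446*o - 280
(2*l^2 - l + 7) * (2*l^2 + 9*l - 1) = 4*l^4 + 16*l^3 + 3*l^2 + 64*l - 7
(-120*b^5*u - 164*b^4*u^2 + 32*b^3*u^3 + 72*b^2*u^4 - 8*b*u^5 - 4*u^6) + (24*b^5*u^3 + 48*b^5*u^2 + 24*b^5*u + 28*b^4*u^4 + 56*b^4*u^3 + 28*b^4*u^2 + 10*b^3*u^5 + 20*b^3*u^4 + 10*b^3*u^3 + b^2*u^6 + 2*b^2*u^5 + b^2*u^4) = 24*b^5*u^3 + 48*b^5*u^2 - 96*b^5*u + 28*b^4*u^4 + 56*b^4*u^3 - 136*b^4*u^2 + 10*b^3*u^5 + 20*b^3*u^4 + 42*b^3*u^3 + b^2*u^6 + 2*b^2*u^5 + 73*b^2*u^4 - 8*b*u^5 - 4*u^6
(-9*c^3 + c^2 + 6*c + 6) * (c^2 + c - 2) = -9*c^5 - 8*c^4 + 25*c^3 + 10*c^2 - 6*c - 12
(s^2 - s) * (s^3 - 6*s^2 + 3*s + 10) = s^5 - 7*s^4 + 9*s^3 + 7*s^2 - 10*s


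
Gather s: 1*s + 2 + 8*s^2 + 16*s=8*s^2 + 17*s + 2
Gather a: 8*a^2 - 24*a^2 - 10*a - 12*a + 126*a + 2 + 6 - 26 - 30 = -16*a^2 + 104*a - 48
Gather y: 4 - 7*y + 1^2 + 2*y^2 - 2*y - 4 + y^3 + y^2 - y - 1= y^3 + 3*y^2 - 10*y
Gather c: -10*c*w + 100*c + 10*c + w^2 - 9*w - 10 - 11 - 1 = c*(110 - 10*w) + w^2 - 9*w - 22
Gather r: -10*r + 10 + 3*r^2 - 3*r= 3*r^2 - 13*r + 10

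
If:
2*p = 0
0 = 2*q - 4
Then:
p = 0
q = 2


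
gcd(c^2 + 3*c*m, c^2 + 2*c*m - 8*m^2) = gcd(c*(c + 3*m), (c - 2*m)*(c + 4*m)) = 1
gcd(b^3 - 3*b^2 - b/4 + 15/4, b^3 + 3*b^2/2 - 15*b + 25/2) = b - 5/2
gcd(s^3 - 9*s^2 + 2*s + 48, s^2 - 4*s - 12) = s + 2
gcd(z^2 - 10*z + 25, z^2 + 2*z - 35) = z - 5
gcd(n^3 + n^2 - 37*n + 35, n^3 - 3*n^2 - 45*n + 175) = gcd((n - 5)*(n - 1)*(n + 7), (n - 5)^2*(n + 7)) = n^2 + 2*n - 35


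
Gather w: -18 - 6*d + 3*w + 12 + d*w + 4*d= -2*d + w*(d + 3) - 6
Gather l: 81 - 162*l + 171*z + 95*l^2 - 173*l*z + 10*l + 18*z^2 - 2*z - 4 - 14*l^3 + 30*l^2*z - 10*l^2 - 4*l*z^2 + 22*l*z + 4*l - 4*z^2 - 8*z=-14*l^3 + l^2*(30*z + 85) + l*(-4*z^2 - 151*z - 148) + 14*z^2 + 161*z + 77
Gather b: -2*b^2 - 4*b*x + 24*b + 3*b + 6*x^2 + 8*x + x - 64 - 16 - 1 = -2*b^2 + b*(27 - 4*x) + 6*x^2 + 9*x - 81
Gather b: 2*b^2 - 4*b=2*b^2 - 4*b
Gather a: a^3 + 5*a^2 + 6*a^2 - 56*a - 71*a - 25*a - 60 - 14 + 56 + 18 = a^3 + 11*a^2 - 152*a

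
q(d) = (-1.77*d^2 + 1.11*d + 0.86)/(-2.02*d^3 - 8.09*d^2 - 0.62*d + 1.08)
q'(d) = (1.11 - 3.54*d)/(-2.02*d^3 - 8.09*d^2 - 0.62*d + 1.08) + (-1.77*d^2 + 1.11*d + 0.86)*(6.06*d^2 + 16.18*d + 0.62)/(-2.02*d^3 - 8.09*d^2 - 0.62*d + 1.08)^2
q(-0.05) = 0.73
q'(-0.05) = 1.06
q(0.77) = -0.13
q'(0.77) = 0.74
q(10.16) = 0.06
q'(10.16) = -0.00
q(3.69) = 0.09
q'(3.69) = -0.00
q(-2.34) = 0.72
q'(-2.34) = -0.41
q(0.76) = -0.14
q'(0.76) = 0.78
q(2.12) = 0.08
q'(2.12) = 0.02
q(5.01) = 0.08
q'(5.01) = -0.01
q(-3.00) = 1.20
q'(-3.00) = -1.28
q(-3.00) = 1.20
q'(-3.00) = -1.28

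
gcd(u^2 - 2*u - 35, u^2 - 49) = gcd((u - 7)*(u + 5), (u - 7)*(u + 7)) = u - 7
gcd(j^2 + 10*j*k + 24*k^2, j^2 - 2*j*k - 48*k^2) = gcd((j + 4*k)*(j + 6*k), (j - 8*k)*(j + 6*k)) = j + 6*k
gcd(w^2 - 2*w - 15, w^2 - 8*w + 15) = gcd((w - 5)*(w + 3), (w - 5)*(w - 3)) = w - 5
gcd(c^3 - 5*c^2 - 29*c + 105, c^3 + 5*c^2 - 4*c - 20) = c + 5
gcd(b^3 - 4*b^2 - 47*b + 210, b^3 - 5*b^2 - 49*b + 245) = b^2 + 2*b - 35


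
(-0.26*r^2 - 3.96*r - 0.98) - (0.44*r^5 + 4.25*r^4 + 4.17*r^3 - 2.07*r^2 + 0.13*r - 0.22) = -0.44*r^5 - 4.25*r^4 - 4.17*r^3 + 1.81*r^2 - 4.09*r - 0.76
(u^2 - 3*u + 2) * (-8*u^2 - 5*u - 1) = -8*u^4 + 19*u^3 - 2*u^2 - 7*u - 2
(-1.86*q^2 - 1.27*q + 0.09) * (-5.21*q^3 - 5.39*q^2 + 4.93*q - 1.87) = 9.6906*q^5 + 16.6421*q^4 - 2.7934*q^3 - 3.268*q^2 + 2.8186*q - 0.1683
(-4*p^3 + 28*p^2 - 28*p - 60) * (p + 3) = -4*p^4 + 16*p^3 + 56*p^2 - 144*p - 180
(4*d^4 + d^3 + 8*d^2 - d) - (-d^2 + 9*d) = 4*d^4 + d^3 + 9*d^2 - 10*d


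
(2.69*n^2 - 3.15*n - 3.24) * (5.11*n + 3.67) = 13.7459*n^3 - 6.2242*n^2 - 28.1169*n - 11.8908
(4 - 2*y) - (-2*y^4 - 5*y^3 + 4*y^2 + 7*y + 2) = 2*y^4 + 5*y^3 - 4*y^2 - 9*y + 2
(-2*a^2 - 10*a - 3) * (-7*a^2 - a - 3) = 14*a^4 + 72*a^3 + 37*a^2 + 33*a + 9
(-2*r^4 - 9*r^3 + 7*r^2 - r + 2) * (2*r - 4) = -4*r^5 - 10*r^4 + 50*r^3 - 30*r^2 + 8*r - 8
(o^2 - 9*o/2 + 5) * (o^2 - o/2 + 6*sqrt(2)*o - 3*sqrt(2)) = o^4 - 5*o^3 + 6*sqrt(2)*o^3 - 30*sqrt(2)*o^2 + 29*o^2/4 - 5*o/2 + 87*sqrt(2)*o/2 - 15*sqrt(2)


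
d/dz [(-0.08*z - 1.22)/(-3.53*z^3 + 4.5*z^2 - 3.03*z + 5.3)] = (-0.5648*z^3 - 12.5598*z^2 + 10.98*z - 4.1206)/(12.4609*z^6 - 31.77*z^5 + 41.6418*z^4 - 64.688*z^3 + 56.8809*z^2 - 32.118*z + 28.09)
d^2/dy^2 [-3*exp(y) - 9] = -3*exp(y)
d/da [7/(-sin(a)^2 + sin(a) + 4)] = 7*(2*sin(a) - 1)*cos(a)/(sin(a) + cos(a)^2 + 3)^2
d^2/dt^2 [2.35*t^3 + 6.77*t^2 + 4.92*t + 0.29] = 14.1*t + 13.54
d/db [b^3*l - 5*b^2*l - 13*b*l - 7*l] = l*(3*b^2 - 10*b - 13)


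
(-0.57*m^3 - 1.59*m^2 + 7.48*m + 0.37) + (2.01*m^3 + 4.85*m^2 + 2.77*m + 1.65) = 1.44*m^3 + 3.26*m^2 + 10.25*m + 2.02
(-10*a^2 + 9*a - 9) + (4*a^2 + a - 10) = -6*a^2 + 10*a - 19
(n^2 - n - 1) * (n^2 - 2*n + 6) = n^4 - 3*n^3 + 7*n^2 - 4*n - 6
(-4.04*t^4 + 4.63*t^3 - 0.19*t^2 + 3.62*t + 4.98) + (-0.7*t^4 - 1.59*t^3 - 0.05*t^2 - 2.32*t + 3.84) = -4.74*t^4 + 3.04*t^3 - 0.24*t^2 + 1.3*t + 8.82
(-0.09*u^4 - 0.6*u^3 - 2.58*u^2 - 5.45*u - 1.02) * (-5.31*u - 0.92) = 0.4779*u^5 + 3.2688*u^4 + 14.2518*u^3 + 31.3131*u^2 + 10.4302*u + 0.9384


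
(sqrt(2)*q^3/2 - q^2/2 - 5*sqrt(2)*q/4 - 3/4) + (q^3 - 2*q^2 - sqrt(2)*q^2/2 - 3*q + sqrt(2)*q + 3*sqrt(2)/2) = sqrt(2)*q^3/2 + q^3 - 5*q^2/2 - sqrt(2)*q^2/2 - 3*q - sqrt(2)*q/4 - 3/4 + 3*sqrt(2)/2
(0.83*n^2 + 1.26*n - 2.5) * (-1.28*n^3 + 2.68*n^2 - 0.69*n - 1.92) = -1.0624*n^5 + 0.6116*n^4 + 6.0041*n^3 - 9.163*n^2 - 0.6942*n + 4.8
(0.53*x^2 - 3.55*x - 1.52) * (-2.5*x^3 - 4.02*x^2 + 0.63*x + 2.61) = -1.325*x^5 + 6.7444*x^4 + 18.4049*x^3 + 5.2572*x^2 - 10.2231*x - 3.9672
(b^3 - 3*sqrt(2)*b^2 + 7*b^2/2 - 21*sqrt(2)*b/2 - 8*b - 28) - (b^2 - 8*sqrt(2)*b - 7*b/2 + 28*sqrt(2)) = b^3 - 3*sqrt(2)*b^2 + 5*b^2/2 - 9*b/2 - 5*sqrt(2)*b/2 - 28*sqrt(2) - 28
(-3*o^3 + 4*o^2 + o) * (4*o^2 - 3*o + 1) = -12*o^5 + 25*o^4 - 11*o^3 + o^2 + o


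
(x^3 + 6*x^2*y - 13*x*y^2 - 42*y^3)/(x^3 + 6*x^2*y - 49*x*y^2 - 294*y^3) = (x^2 - x*y - 6*y^2)/(x^2 - x*y - 42*y^2)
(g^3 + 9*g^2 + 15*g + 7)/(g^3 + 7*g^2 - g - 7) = (g + 1)/(g - 1)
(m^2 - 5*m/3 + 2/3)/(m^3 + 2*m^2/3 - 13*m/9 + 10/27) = 9*(m - 1)/(9*m^2 + 12*m - 5)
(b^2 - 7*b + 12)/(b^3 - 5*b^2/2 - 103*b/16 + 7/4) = 16*(b - 3)/(16*b^2 + 24*b - 7)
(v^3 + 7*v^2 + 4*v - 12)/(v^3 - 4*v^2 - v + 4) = (v^2 + 8*v + 12)/(v^2 - 3*v - 4)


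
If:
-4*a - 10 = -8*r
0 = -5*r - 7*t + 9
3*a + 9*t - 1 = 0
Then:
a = 71/6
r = 43/6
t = -23/6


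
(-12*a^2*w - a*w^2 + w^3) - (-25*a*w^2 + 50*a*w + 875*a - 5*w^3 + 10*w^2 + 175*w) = -12*a^2*w + 24*a*w^2 - 50*a*w - 875*a + 6*w^3 - 10*w^2 - 175*w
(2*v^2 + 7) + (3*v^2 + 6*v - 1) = 5*v^2 + 6*v + 6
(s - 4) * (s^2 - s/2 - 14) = s^3 - 9*s^2/2 - 12*s + 56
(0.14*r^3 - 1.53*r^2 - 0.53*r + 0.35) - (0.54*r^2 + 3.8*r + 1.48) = 0.14*r^3 - 2.07*r^2 - 4.33*r - 1.13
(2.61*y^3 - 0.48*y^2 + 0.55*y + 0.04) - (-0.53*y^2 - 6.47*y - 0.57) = 2.61*y^3 + 0.05*y^2 + 7.02*y + 0.61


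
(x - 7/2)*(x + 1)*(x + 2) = x^3 - x^2/2 - 17*x/2 - 7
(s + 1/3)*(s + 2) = s^2 + 7*s/3 + 2/3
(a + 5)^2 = a^2 + 10*a + 25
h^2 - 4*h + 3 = (h - 3)*(h - 1)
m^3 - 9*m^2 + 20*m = m*(m - 5)*(m - 4)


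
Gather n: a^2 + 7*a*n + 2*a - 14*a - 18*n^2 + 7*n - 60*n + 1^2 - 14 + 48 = a^2 - 12*a - 18*n^2 + n*(7*a - 53) + 35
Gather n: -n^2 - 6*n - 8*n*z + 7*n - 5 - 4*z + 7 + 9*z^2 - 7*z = -n^2 + n*(1 - 8*z) + 9*z^2 - 11*z + 2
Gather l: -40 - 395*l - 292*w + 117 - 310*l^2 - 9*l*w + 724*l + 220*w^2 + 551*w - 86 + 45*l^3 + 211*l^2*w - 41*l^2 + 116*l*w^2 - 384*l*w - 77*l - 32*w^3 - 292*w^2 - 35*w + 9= 45*l^3 + l^2*(211*w - 351) + l*(116*w^2 - 393*w + 252) - 32*w^3 - 72*w^2 + 224*w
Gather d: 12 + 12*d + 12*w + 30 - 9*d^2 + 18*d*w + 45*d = -9*d^2 + d*(18*w + 57) + 12*w + 42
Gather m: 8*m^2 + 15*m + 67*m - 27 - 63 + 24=8*m^2 + 82*m - 66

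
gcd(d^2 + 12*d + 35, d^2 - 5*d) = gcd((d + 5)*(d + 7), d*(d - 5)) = 1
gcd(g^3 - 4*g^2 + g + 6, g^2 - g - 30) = 1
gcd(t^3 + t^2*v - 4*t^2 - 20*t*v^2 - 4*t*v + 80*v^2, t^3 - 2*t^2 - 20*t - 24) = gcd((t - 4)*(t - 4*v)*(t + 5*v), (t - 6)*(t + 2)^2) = 1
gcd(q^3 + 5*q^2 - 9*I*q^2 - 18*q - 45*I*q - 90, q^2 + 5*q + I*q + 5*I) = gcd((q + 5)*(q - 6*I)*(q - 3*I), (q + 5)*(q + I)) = q + 5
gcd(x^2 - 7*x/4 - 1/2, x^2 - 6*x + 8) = x - 2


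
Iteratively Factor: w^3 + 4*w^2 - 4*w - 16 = (w + 2)*(w^2 + 2*w - 8) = (w + 2)*(w + 4)*(w - 2)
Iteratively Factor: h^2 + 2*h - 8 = (h + 4)*(h - 2)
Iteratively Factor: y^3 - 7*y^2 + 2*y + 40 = (y - 4)*(y^2 - 3*y - 10) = (y - 5)*(y - 4)*(y + 2)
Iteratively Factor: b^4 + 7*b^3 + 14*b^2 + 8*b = (b + 4)*(b^3 + 3*b^2 + 2*b) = (b + 1)*(b + 4)*(b^2 + 2*b) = b*(b + 1)*(b + 4)*(b + 2)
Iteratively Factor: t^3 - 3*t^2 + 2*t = (t - 2)*(t^2 - t) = t*(t - 2)*(t - 1)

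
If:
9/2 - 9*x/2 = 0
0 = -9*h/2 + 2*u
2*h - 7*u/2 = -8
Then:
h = 64/47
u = 144/47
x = 1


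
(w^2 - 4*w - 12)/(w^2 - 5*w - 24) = (-w^2 + 4*w + 12)/(-w^2 + 5*w + 24)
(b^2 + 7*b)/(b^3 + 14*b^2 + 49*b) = 1/(b + 7)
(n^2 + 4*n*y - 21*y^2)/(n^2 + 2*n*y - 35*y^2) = (-n + 3*y)/(-n + 5*y)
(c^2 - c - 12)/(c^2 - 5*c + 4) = (c + 3)/(c - 1)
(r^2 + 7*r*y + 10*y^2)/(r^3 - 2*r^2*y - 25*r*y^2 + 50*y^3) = (r + 2*y)/(r^2 - 7*r*y + 10*y^2)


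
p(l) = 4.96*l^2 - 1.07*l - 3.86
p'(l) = 9.92*l - 1.07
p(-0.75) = -0.27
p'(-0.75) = -8.51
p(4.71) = 101.13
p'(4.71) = 45.65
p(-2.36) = 26.29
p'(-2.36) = -24.48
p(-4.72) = 111.69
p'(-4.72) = -47.89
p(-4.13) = 85.16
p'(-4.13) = -42.04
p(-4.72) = 111.69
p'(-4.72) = -47.89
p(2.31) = 20.14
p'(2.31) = 21.85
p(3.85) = 65.54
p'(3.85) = 37.12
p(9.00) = 388.27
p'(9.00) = 88.21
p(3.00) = 37.57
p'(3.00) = 28.69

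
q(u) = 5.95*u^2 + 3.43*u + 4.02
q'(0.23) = 6.17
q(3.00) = 67.86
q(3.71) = 98.64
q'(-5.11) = -57.38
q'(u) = 11.9*u + 3.43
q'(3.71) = 47.58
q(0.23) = 5.12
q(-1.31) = 9.74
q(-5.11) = 141.86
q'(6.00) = 74.83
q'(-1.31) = -12.16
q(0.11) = 4.47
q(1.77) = 28.73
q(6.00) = 238.80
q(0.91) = 12.07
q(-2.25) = 26.42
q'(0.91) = 14.26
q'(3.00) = 39.13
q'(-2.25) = -23.34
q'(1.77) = 24.49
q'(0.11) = 4.74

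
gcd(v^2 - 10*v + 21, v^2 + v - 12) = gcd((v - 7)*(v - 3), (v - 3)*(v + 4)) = v - 3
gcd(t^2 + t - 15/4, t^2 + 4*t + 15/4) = t + 5/2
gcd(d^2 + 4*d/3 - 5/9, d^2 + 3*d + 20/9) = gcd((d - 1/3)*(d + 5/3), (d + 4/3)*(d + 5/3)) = d + 5/3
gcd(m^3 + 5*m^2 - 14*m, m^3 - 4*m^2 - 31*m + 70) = m - 2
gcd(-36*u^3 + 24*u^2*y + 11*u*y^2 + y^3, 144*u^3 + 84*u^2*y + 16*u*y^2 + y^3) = 36*u^2 + 12*u*y + y^2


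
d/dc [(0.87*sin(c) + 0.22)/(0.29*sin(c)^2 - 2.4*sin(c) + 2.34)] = (-0.2523*sin(c)^2 - 0.1276*sin(c) + 2.5638)*cos(c)/(0.0841*sin(c)^4 - 1.392*sin(c)^3 + 7.1172*sin(c)^2 - 11.232*sin(c) + 5.4756)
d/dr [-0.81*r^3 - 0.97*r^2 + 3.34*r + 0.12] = -2.43*r^2 - 1.94*r + 3.34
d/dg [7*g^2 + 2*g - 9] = 14*g + 2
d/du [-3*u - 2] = -3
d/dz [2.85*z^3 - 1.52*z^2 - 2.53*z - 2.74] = 8.55*z^2 - 3.04*z - 2.53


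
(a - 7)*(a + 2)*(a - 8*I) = a^3 - 5*a^2 - 8*I*a^2 - 14*a + 40*I*a + 112*I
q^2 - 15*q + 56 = (q - 8)*(q - 7)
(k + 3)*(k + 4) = k^2 + 7*k + 12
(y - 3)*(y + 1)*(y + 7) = y^3 + 5*y^2 - 17*y - 21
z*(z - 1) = z^2 - z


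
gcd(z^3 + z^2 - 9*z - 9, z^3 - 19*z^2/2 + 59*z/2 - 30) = z - 3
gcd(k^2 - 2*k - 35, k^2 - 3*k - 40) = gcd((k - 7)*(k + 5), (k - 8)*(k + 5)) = k + 5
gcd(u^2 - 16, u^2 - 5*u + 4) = u - 4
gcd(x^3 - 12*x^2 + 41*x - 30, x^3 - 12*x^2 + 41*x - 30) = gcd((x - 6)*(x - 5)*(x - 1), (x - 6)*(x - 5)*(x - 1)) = x^3 - 12*x^2 + 41*x - 30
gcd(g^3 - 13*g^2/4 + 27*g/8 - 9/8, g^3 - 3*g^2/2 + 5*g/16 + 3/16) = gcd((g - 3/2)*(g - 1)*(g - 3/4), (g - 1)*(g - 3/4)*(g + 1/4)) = g^2 - 7*g/4 + 3/4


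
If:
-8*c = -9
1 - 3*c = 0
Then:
No Solution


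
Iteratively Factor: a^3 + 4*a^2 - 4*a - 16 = (a - 2)*(a^2 + 6*a + 8) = (a - 2)*(a + 2)*(a + 4)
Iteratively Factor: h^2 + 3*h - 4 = (h - 1)*(h + 4)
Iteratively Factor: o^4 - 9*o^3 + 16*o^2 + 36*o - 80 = (o - 2)*(o^3 - 7*o^2 + 2*o + 40) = (o - 2)*(o + 2)*(o^2 - 9*o + 20) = (o - 5)*(o - 2)*(o + 2)*(o - 4)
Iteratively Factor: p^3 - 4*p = (p)*(p^2 - 4) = p*(p - 2)*(p + 2)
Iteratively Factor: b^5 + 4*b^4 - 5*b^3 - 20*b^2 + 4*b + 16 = (b + 1)*(b^4 + 3*b^3 - 8*b^2 - 12*b + 16) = (b - 1)*(b + 1)*(b^3 + 4*b^2 - 4*b - 16) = (b - 1)*(b + 1)*(b + 2)*(b^2 + 2*b - 8) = (b - 1)*(b + 1)*(b + 2)*(b + 4)*(b - 2)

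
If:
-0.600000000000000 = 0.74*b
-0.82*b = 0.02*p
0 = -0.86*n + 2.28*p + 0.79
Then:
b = -0.81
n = 89.05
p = 33.24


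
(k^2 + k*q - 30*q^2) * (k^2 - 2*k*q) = k^4 - k^3*q - 32*k^2*q^2 + 60*k*q^3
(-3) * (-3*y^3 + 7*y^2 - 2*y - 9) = 9*y^3 - 21*y^2 + 6*y + 27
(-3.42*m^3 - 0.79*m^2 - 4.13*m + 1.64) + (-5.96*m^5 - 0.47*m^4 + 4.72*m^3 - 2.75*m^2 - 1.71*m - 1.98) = -5.96*m^5 - 0.47*m^4 + 1.3*m^3 - 3.54*m^2 - 5.84*m - 0.34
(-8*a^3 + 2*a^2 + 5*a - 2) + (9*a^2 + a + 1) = -8*a^3 + 11*a^2 + 6*a - 1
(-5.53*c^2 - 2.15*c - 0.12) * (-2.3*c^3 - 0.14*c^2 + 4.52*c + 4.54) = 12.719*c^5 + 5.7192*c^4 - 24.4186*c^3 - 34.8074*c^2 - 10.3034*c - 0.5448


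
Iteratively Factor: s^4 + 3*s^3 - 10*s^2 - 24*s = (s + 4)*(s^3 - s^2 - 6*s) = s*(s + 4)*(s^2 - s - 6) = s*(s + 2)*(s + 4)*(s - 3)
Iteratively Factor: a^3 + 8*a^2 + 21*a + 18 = (a + 2)*(a^2 + 6*a + 9) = (a + 2)*(a + 3)*(a + 3)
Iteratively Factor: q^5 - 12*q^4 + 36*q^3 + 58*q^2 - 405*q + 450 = (q - 2)*(q^4 - 10*q^3 + 16*q^2 + 90*q - 225) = (q - 3)*(q - 2)*(q^3 - 7*q^2 - 5*q + 75) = (q - 3)*(q - 2)*(q + 3)*(q^2 - 10*q + 25) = (q - 5)*(q - 3)*(q - 2)*(q + 3)*(q - 5)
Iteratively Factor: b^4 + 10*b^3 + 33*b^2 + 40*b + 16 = (b + 1)*(b^3 + 9*b^2 + 24*b + 16) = (b + 1)*(b + 4)*(b^2 + 5*b + 4) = (b + 1)*(b + 4)^2*(b + 1)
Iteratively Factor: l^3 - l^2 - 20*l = (l)*(l^2 - l - 20) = l*(l + 4)*(l - 5)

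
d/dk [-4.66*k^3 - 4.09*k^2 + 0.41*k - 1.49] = -13.98*k^2 - 8.18*k + 0.41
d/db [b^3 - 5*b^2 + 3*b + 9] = 3*b^2 - 10*b + 3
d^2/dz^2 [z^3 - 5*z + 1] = 6*z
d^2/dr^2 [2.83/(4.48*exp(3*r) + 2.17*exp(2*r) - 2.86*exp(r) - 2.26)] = ((-114.1056*exp(2*r) - 24.5644*exp(r) + 8.0938)*(4.48*exp(3*r) + 2.17*exp(2*r) - 2.86*exp(r) - 2.26) + 2.83*(13.44*exp(2*r) + 4.34*exp(r) - 2.86)*(26.88*exp(2*r) + 8.68*exp(r) - 5.72)*exp(r))*exp(r)/(4.48*exp(3*r) + 2.17*exp(2*r) - 2.86*exp(r) - 2.26)^3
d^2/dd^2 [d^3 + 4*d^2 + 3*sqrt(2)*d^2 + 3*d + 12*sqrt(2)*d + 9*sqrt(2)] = 6*d + 8 + 6*sqrt(2)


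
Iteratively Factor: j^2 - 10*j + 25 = (j - 5)*(j - 5)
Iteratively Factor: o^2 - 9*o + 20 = (o - 4)*(o - 5)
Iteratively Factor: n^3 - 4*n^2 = (n)*(n^2 - 4*n) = n*(n - 4)*(n)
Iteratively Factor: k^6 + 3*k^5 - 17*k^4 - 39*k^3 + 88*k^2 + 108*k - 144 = (k + 4)*(k^5 - k^4 - 13*k^3 + 13*k^2 + 36*k - 36) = (k - 1)*(k + 4)*(k^4 - 13*k^2 + 36) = (k - 1)*(k + 2)*(k + 4)*(k^3 - 2*k^2 - 9*k + 18) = (k - 3)*(k - 1)*(k + 2)*(k + 4)*(k^2 + k - 6) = (k - 3)*(k - 2)*(k - 1)*(k + 2)*(k + 4)*(k + 3)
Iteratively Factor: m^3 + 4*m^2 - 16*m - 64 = (m + 4)*(m^2 - 16) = (m + 4)^2*(m - 4)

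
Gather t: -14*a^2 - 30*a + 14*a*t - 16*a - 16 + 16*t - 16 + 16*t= -14*a^2 - 46*a + t*(14*a + 32) - 32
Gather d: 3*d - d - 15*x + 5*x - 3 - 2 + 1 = 2*d - 10*x - 4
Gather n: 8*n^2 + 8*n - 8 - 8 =8*n^2 + 8*n - 16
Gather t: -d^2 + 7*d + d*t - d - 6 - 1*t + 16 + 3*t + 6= -d^2 + 6*d + t*(d + 2) + 16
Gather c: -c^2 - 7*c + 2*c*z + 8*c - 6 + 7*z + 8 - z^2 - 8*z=-c^2 + c*(2*z + 1) - z^2 - z + 2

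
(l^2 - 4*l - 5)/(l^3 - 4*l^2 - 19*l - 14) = (l - 5)/(l^2 - 5*l - 14)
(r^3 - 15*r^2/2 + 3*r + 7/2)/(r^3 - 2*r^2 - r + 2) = (r^2 - 13*r/2 - 7/2)/(r^2 - r - 2)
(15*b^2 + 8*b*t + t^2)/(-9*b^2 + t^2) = (5*b + t)/(-3*b + t)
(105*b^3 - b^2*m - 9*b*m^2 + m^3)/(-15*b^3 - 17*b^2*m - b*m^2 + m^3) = (-7*b + m)/(b + m)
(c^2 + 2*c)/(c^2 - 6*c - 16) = c/(c - 8)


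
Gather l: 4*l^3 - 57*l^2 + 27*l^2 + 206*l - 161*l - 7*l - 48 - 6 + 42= 4*l^3 - 30*l^2 + 38*l - 12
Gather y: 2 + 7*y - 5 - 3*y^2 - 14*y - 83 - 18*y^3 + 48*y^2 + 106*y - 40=-18*y^3 + 45*y^2 + 99*y - 126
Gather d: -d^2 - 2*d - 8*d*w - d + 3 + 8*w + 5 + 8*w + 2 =-d^2 + d*(-8*w - 3) + 16*w + 10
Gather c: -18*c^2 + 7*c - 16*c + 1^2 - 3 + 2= -18*c^2 - 9*c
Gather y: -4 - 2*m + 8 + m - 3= 1 - m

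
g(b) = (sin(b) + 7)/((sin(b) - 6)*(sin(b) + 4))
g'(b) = cos(b)/((sin(b) - 6)*(sin(b) + 4)) - (sin(b) + 7)*cos(b)/((sin(b) - 6)*(sin(b) + 4)^2) - (sin(b) + 7)*cos(b)/((sin(b) - 6)^2*(sin(b) + 4)) = (-14*sin(b) + cos(b)^2 - 11)*cos(b)/((sin(b) - 6)^2*(sin(b) + 4)^2)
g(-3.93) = -0.31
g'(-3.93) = 0.02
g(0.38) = -0.30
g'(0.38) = -0.02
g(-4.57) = -0.32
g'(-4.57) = 0.01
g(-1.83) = -0.29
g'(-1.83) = -0.00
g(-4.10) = -0.31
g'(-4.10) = 0.02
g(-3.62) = -0.30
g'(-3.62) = 0.02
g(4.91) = -0.29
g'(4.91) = 0.00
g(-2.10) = -0.29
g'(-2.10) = -0.00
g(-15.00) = -0.29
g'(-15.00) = 0.00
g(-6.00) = -0.30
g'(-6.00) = -0.02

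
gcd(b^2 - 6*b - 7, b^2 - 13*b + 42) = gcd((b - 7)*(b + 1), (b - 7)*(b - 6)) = b - 7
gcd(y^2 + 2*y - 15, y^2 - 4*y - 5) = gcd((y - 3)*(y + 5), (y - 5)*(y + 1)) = 1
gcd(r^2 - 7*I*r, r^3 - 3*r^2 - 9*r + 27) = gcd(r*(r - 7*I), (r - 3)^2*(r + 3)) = 1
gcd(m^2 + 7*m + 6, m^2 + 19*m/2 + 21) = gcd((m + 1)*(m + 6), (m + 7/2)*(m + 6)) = m + 6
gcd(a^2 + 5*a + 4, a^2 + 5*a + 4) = a^2 + 5*a + 4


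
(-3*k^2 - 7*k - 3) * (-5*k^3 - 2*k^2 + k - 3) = 15*k^5 + 41*k^4 + 26*k^3 + 8*k^2 + 18*k + 9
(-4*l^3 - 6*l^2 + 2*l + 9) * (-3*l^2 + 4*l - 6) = 12*l^5 + 2*l^4 - 6*l^3 + 17*l^2 + 24*l - 54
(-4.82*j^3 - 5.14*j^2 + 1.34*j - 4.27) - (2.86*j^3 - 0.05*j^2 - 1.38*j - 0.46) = -7.68*j^3 - 5.09*j^2 + 2.72*j - 3.81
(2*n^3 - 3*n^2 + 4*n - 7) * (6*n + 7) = 12*n^4 - 4*n^3 + 3*n^2 - 14*n - 49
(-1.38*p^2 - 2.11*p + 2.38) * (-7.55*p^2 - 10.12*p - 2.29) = 10.419*p^4 + 29.8961*p^3 + 6.5444*p^2 - 19.2537*p - 5.4502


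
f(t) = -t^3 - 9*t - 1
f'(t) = -3*t^2 - 9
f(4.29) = -118.56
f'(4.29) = -64.21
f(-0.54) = 4.02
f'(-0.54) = -9.87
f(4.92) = -164.38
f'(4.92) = -81.62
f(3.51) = -75.83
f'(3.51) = -45.96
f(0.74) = -8.07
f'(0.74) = -10.64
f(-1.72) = 19.57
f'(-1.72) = -17.88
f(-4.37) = 121.78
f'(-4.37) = -66.29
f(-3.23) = 61.77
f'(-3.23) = -40.30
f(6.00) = -271.00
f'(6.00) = -117.00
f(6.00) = -271.00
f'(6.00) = -117.00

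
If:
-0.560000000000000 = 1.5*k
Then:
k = -0.37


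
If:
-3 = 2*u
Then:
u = -3/2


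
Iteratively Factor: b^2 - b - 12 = (b + 3)*(b - 4)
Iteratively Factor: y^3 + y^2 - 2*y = (y - 1)*(y^2 + 2*y) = (y - 1)*(y + 2)*(y)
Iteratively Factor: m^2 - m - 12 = (m - 4)*(m + 3)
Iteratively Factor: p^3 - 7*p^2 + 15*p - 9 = (p - 3)*(p^2 - 4*p + 3) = (p - 3)*(p - 1)*(p - 3)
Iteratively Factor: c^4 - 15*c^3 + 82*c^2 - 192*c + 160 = (c - 4)*(c^3 - 11*c^2 + 38*c - 40) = (c - 5)*(c - 4)*(c^2 - 6*c + 8) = (c - 5)*(c - 4)^2*(c - 2)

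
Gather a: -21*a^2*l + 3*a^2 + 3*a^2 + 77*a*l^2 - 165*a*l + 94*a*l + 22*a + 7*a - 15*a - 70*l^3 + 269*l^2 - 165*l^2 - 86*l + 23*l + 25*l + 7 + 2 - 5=a^2*(6 - 21*l) + a*(77*l^2 - 71*l + 14) - 70*l^3 + 104*l^2 - 38*l + 4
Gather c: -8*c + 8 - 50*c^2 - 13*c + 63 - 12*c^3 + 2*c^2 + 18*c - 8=-12*c^3 - 48*c^2 - 3*c + 63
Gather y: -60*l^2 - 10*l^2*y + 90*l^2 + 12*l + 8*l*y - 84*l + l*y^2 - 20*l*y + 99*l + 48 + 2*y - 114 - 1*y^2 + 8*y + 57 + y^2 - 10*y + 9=30*l^2 + l*y^2 + 27*l + y*(-10*l^2 - 12*l)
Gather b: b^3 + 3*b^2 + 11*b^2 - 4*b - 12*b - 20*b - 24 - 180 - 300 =b^3 + 14*b^2 - 36*b - 504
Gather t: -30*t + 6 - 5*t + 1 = 7 - 35*t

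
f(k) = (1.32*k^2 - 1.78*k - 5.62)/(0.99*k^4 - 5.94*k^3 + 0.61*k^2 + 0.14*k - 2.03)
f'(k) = (2.64*k - 1.78)/(0.99*k^4 - 5.94*k^3 + 0.61*k^2 + 0.14*k - 2.03) + (1.32*k^2 - 1.78*k - 5.62)*(-3.96*k^3 + 17.82*k^2 - 1.22*k - 0.14)/(0.99*k^4 - 5.94*k^3 + 0.61*k^2 + 0.14*k - 2.03)^2 = (-2.6136*k^5 + 13.1274*k^4 + 1.1088*k^3 - 98.8778*k^2 + 1.4972*k + 4.4002)/(0.9801*k^8 - 11.7612*k^7 + 36.4914*k^6 - 6.9696*k^5 - 5.3105*k^4 + 24.2872*k^3 - 2.457*k^2 - 0.5684*k + 4.1209)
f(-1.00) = -0.47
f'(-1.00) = -2.82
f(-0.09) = 2.68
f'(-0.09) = 0.84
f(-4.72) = 0.03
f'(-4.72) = 0.01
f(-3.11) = 0.05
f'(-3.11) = 0.01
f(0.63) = 2.05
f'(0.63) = -3.47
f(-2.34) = 0.05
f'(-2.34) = 0.00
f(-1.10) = -0.26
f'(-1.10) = -1.52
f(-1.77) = 0.04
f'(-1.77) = -0.08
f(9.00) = 0.04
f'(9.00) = -0.02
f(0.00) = 2.77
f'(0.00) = 1.07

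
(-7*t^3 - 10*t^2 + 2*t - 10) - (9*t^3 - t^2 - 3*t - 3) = -16*t^3 - 9*t^2 + 5*t - 7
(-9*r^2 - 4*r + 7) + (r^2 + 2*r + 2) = -8*r^2 - 2*r + 9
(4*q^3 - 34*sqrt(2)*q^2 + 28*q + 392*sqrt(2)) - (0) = 4*q^3 - 34*sqrt(2)*q^2 + 28*q + 392*sqrt(2)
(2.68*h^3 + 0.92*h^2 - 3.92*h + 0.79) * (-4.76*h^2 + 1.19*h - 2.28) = -12.7568*h^5 - 1.19*h^4 + 13.6436*h^3 - 10.5228*h^2 + 9.8777*h - 1.8012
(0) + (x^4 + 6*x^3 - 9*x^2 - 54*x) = x^4 + 6*x^3 - 9*x^2 - 54*x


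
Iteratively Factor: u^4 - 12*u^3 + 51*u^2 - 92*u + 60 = (u - 3)*(u^3 - 9*u^2 + 24*u - 20) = (u - 3)*(u - 2)*(u^2 - 7*u + 10) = (u - 3)*(u - 2)^2*(u - 5)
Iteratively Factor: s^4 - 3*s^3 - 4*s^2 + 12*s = (s - 3)*(s^3 - 4*s) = (s - 3)*(s + 2)*(s^2 - 2*s) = (s - 3)*(s - 2)*(s + 2)*(s)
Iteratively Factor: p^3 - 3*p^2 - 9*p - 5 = (p + 1)*(p^2 - 4*p - 5) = (p - 5)*(p + 1)*(p + 1)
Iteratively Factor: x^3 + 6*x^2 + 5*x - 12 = (x + 4)*(x^2 + 2*x - 3) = (x + 3)*(x + 4)*(x - 1)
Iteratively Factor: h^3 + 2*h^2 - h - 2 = (h + 2)*(h^2 - 1) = (h - 1)*(h + 2)*(h + 1)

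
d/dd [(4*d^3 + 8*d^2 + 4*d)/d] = 8*d + 8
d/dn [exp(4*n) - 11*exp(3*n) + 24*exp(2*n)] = (4*exp(2*n) - 33*exp(n) + 48)*exp(2*n)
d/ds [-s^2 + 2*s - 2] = 2 - 2*s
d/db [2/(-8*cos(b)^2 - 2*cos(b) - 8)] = -(8*cos(b) + 1)*sin(b)/(4*cos(b)^2 + cos(b) + 4)^2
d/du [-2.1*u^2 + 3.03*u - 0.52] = 3.03 - 4.2*u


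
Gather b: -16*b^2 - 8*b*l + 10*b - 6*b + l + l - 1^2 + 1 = -16*b^2 + b*(4 - 8*l) + 2*l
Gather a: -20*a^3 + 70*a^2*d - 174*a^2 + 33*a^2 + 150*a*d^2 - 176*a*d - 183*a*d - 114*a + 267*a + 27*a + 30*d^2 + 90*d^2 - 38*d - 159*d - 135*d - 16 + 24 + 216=-20*a^3 + a^2*(70*d - 141) + a*(150*d^2 - 359*d + 180) + 120*d^2 - 332*d + 224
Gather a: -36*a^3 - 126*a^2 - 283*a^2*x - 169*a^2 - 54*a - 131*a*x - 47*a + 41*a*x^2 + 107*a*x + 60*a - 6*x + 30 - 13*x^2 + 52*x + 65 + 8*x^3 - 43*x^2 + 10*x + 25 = -36*a^3 + a^2*(-283*x - 295) + a*(41*x^2 - 24*x - 41) + 8*x^3 - 56*x^2 + 56*x + 120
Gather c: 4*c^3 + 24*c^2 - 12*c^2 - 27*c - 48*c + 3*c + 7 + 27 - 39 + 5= 4*c^3 + 12*c^2 - 72*c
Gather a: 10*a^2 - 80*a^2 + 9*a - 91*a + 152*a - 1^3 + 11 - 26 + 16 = -70*a^2 + 70*a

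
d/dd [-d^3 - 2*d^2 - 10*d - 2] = -3*d^2 - 4*d - 10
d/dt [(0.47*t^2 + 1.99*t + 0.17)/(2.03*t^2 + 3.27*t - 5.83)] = (-2.5028*t^2 - 6.1704*t - 12.1576)/(4.1209*t^4 + 13.2762*t^3 - 12.9769*t^2 - 38.1282*t + 33.9889)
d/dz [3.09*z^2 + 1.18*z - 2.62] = 6.18*z + 1.18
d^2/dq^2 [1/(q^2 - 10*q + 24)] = 2*(-q^2 + 10*q + 4*(q - 5)^2 - 24)/(q^2 - 10*q + 24)^3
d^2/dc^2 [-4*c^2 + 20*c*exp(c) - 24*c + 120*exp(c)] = 20*c*exp(c) + 160*exp(c) - 8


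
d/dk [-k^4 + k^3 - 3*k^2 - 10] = k*(-4*k^2 + 3*k - 6)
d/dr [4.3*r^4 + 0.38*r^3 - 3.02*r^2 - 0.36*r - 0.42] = 17.2*r^3 + 1.14*r^2 - 6.04*r - 0.36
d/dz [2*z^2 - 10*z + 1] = 4*z - 10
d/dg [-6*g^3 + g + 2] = 1 - 18*g^2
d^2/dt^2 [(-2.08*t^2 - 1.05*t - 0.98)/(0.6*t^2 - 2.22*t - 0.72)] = (-8.88178419700125e-16*t^4 - 6.29712*t^3 - 7.50816*t^2 + 5.11056*t - 9.306288)/(0.216*t^6 - 2.3976*t^5 + 8.09352*t^4 - 5.186808*t^3 - 9.712224*t^2 - 3.452544*t - 0.373248)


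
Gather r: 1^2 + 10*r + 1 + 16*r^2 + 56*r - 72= 16*r^2 + 66*r - 70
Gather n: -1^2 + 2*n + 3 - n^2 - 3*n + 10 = -n^2 - n + 12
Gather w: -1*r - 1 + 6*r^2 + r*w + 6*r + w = 6*r^2 + 5*r + w*(r + 1) - 1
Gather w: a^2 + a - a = a^2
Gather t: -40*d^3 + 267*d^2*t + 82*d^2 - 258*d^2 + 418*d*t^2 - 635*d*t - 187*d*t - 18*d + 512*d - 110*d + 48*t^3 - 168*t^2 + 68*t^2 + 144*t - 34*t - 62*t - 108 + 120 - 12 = -40*d^3 - 176*d^2 + 384*d + 48*t^3 + t^2*(418*d - 100) + t*(267*d^2 - 822*d + 48)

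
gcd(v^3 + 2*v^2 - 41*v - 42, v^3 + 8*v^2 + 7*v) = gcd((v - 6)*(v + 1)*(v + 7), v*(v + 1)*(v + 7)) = v^2 + 8*v + 7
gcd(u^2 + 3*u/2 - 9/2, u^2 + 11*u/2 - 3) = 1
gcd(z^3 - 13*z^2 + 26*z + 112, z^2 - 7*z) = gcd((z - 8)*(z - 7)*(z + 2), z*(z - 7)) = z - 7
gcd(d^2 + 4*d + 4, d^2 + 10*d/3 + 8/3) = d + 2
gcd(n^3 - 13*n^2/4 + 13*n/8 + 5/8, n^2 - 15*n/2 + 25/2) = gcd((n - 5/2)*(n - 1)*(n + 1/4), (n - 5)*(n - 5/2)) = n - 5/2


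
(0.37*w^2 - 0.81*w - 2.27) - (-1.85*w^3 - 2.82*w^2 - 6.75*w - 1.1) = 1.85*w^3 + 3.19*w^2 + 5.94*w - 1.17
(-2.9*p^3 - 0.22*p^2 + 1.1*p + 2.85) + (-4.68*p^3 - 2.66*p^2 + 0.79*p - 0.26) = -7.58*p^3 - 2.88*p^2 + 1.89*p + 2.59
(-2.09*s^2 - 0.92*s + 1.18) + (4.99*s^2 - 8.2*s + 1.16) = 2.9*s^2 - 9.12*s + 2.34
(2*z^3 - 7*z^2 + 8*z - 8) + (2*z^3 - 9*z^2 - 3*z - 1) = 4*z^3 - 16*z^2 + 5*z - 9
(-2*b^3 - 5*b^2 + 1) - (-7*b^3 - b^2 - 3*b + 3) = 5*b^3 - 4*b^2 + 3*b - 2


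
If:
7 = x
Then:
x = 7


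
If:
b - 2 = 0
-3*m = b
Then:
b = 2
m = -2/3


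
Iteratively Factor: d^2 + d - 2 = (d + 2)*(d - 1)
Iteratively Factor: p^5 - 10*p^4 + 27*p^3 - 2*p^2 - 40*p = (p + 1)*(p^4 - 11*p^3 + 38*p^2 - 40*p) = p*(p + 1)*(p^3 - 11*p^2 + 38*p - 40) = p*(p - 2)*(p + 1)*(p^2 - 9*p + 20) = p*(p - 5)*(p - 2)*(p + 1)*(p - 4)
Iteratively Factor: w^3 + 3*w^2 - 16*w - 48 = (w + 3)*(w^2 - 16) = (w + 3)*(w + 4)*(w - 4)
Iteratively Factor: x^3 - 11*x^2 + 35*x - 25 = (x - 5)*(x^2 - 6*x + 5) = (x - 5)^2*(x - 1)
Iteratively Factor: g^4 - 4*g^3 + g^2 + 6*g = (g + 1)*(g^3 - 5*g^2 + 6*g) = g*(g + 1)*(g^2 - 5*g + 6) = g*(g - 3)*(g + 1)*(g - 2)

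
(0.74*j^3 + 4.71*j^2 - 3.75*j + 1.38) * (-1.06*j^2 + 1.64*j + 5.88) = -0.7844*j^5 - 3.779*j^4 + 16.0506*j^3 + 20.082*j^2 - 19.7868*j + 8.1144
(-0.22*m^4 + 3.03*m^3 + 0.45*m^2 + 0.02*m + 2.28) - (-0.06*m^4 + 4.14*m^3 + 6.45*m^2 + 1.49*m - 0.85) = -0.16*m^4 - 1.11*m^3 - 6.0*m^2 - 1.47*m + 3.13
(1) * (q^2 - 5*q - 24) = q^2 - 5*q - 24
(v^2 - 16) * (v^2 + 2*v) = v^4 + 2*v^3 - 16*v^2 - 32*v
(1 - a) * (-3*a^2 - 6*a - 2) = 3*a^3 + 3*a^2 - 4*a - 2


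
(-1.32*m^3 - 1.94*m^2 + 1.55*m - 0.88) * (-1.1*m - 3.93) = 1.452*m^4 + 7.3216*m^3 + 5.9192*m^2 - 5.1235*m + 3.4584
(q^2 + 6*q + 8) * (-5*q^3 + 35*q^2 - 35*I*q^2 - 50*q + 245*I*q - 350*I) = -5*q^5 + 5*q^4 - 35*I*q^4 + 120*q^3 + 35*I*q^3 - 20*q^2 + 840*I*q^2 - 400*q - 140*I*q - 2800*I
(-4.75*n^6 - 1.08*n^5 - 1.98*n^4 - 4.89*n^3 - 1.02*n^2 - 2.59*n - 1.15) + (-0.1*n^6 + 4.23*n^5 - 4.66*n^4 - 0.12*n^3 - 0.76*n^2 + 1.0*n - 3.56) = -4.85*n^6 + 3.15*n^5 - 6.64*n^4 - 5.01*n^3 - 1.78*n^2 - 1.59*n - 4.71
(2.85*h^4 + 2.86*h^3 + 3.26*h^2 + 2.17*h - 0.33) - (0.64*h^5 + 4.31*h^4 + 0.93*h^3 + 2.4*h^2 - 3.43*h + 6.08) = -0.64*h^5 - 1.46*h^4 + 1.93*h^3 + 0.86*h^2 + 5.6*h - 6.41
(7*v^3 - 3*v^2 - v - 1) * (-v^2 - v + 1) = -7*v^5 - 4*v^4 + 11*v^3 - v^2 - 1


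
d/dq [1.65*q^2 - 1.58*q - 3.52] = 3.3*q - 1.58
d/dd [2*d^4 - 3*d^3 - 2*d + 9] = 8*d^3 - 9*d^2 - 2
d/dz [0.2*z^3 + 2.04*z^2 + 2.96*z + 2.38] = 0.6*z^2 + 4.08*z + 2.96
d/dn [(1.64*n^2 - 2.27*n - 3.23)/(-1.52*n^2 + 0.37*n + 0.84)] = (-2.8436*n^2 - 7.064*n - 0.7117)/(2.3104*n^4 - 1.1248*n^3 - 2.4167*n^2 + 0.6216*n + 0.7056)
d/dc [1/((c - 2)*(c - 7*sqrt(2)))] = ((2 - c)*(c - 7*sqrt(2))^2 + (-c + 7*sqrt(2))*(c - 2)^2)/((c - 2)^3*(c - 7*sqrt(2))^3)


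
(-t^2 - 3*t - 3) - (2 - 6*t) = -t^2 + 3*t - 5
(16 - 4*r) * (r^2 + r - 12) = -4*r^3 + 12*r^2 + 64*r - 192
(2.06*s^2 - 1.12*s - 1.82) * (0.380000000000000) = 0.7828*s^2 - 0.4256*s - 0.6916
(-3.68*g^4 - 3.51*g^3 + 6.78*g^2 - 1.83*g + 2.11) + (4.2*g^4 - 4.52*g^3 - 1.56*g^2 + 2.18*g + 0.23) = 0.52*g^4 - 8.03*g^3 + 5.22*g^2 + 0.35*g + 2.34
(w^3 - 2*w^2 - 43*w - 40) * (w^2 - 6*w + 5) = w^5 - 8*w^4 - 26*w^3 + 208*w^2 + 25*w - 200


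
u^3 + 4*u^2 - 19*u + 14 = (u - 2)*(u - 1)*(u + 7)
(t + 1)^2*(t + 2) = t^3 + 4*t^2 + 5*t + 2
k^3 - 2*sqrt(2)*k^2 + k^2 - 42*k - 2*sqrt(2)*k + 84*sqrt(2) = (k - 6)*(k + 7)*(k - 2*sqrt(2))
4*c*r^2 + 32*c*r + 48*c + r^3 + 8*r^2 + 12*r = (4*c + r)*(r + 2)*(r + 6)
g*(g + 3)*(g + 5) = g^3 + 8*g^2 + 15*g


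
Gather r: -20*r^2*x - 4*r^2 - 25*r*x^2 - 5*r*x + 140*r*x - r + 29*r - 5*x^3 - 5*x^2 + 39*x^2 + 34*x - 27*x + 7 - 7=r^2*(-20*x - 4) + r*(-25*x^2 + 135*x + 28) - 5*x^3 + 34*x^2 + 7*x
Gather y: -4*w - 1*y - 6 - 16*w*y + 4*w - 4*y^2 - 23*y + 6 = -4*y^2 + y*(-16*w - 24)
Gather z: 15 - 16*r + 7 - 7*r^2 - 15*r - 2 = -7*r^2 - 31*r + 20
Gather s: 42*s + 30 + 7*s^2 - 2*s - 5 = 7*s^2 + 40*s + 25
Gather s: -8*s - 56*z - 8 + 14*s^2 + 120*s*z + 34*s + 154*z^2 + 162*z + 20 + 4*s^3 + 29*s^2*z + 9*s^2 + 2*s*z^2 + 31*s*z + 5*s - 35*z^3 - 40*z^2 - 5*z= 4*s^3 + s^2*(29*z + 23) + s*(2*z^2 + 151*z + 31) - 35*z^3 + 114*z^2 + 101*z + 12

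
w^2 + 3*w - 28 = (w - 4)*(w + 7)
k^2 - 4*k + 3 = (k - 3)*(k - 1)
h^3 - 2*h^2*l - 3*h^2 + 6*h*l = h*(h - 3)*(h - 2*l)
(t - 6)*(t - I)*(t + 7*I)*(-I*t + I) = -I*t^4 + 6*t^3 + 7*I*t^3 - 42*t^2 - 13*I*t^2 + 36*t + 49*I*t - 42*I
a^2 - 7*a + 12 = (a - 4)*(a - 3)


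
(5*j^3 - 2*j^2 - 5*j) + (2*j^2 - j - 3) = 5*j^3 - 6*j - 3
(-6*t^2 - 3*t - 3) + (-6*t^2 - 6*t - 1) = -12*t^2 - 9*t - 4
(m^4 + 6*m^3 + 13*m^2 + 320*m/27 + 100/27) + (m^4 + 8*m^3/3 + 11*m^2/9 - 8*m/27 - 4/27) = 2*m^4 + 26*m^3/3 + 128*m^2/9 + 104*m/9 + 32/9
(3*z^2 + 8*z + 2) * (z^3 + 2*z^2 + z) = 3*z^5 + 14*z^4 + 21*z^3 + 12*z^2 + 2*z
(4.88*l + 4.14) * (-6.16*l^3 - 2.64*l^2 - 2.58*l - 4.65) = -30.0608*l^4 - 38.3856*l^3 - 23.52*l^2 - 33.3732*l - 19.251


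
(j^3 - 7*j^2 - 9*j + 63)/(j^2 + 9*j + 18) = (j^2 - 10*j + 21)/(j + 6)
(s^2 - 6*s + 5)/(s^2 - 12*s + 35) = (s - 1)/(s - 7)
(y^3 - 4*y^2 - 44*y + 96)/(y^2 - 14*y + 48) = (y^2 + 4*y - 12)/(y - 6)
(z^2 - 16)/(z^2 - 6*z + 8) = (z + 4)/(z - 2)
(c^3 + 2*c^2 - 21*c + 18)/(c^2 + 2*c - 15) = (c^2 + 5*c - 6)/(c + 5)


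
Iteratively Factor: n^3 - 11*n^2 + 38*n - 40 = (n - 5)*(n^2 - 6*n + 8) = (n - 5)*(n - 2)*(n - 4)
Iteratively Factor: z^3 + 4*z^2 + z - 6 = (z + 2)*(z^2 + 2*z - 3) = (z + 2)*(z + 3)*(z - 1)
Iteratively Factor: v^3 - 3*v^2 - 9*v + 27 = (v - 3)*(v^2 - 9) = (v - 3)^2*(v + 3)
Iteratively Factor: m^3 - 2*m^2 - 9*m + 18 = (m - 3)*(m^2 + m - 6) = (m - 3)*(m + 3)*(m - 2)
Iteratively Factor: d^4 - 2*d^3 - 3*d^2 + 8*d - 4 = (d - 2)*(d^3 - 3*d + 2) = (d - 2)*(d - 1)*(d^2 + d - 2) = (d - 2)*(d - 1)^2*(d + 2)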